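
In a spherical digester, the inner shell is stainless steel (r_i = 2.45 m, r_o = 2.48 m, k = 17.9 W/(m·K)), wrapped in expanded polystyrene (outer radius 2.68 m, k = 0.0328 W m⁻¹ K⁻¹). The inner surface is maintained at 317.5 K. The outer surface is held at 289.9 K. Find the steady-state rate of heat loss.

Treat each layer as a resistance in series:
  R_stainless steel = (1/2.45 − 1/2.48)/(4πk) = 0.004937/(4π·17.9) = 2.195×10^-5 K/W
  R_expanded polystyrene = (1/2.48 − 1/2.68)/(4πk) = 0.03009/(4π·0.0328) = 0.07301 K/W
ΣR = 2.195×10^-5 + 0.07301 = 0.07303 K/W
Q = ΔT/ΣR = (317.5 K − 289.9 K)/0.07303 = 378 W

Q = 378 W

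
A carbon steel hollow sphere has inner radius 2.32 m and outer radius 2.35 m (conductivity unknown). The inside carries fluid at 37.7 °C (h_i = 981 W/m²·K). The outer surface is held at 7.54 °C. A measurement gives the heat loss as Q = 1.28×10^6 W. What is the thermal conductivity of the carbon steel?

k = 51.6 W/m·K

ΣR = ΔT/Q = |37.7 − 7.54|/1.28×10^6 = 2.356×10^-5 K/W
Known resistances:
  R_conv,in = 1/(4πr²h) = 1/(4π·2.32²·981) = 1.507×10^-5 K/W
R_carbon steel = ΣR − ΣR_known = 2.356×10^-5 − 1.507×10^-5 = 8.490×10^-6 K/W
(1/r₁−1/r₂)/(4πk) = 8.490×10^-6 ⇒ k = 0.005503/(4π·8.490×10^-6) = 51.6 W/m·K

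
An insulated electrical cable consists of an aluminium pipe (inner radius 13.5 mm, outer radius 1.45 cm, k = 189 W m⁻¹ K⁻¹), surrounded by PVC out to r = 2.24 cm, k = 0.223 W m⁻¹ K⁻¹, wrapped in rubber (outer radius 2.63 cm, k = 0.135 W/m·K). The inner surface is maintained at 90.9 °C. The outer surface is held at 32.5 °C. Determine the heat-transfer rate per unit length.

Q' = 117 W/m

Treat each layer as a resistance in series:
  R'_aluminium = ln(0.0145/0.0135)/(2πk) = 0.07146/(2π·189) = 6.017×10^-5 m·K/W
  R'_PVC = ln(0.0224/0.0145)/(2πk) = 0.4349/(2π·0.223) = 0.3104 m·K/W
  R'_rubber = ln(0.0263/0.0224)/(2πk) = 0.1605/(2π·0.135) = 0.1892 m·K/W
ΣR = 6.017×10^-5 + 0.3104 + 0.1892 = 0.4997 m·K/W
Q' = ΔT/ΣR = (90.9 °C − 32.5 °C)/0.4997 = 117 W/m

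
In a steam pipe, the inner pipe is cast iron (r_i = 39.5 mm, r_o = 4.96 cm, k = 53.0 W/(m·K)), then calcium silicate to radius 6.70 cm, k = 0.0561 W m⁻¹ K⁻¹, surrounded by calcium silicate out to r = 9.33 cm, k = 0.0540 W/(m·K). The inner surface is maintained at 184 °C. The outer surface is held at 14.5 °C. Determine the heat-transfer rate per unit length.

Treat each layer as a resistance in series:
  R'_cast iron = ln(0.0496/0.0395)/(2πk) = 0.2277/(2π·53.0) = 6.837×10^-4 m·K/W
  R'_calcium silicate = ln(0.0670/0.0496)/(2πk) = 0.3007/(2π·0.0561) = 0.8531 m·K/W
  R'_calcium silicate = ln(0.0933/0.0670)/(2πk) = 0.3311/(2π·0.0540) = 0.9759 m·K/W
ΣR = 6.837×10^-4 + 0.8531 + 0.9759 = 1.830 m·K/W
Q' = ΔT/ΣR = (184 °C − 14.5 °C)/1.830 = 92.6 W/m

Q' = 92.6 W/m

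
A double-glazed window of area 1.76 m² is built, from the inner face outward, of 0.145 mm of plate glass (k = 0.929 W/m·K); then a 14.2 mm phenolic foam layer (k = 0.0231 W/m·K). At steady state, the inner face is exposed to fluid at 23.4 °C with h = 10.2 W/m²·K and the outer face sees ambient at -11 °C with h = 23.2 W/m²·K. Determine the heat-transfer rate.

Q = 80.1 W

Series thermal resistances, inner to outer:
  R_conv,in = 1/(hA) = 1/(10.2·1.76) = 0.05570 K/W
  R_plate glass = L/(kA) = 1.45×10^-4/(0.929·1.76) = 8.868×10^-5 K/W
  R_phenolic foam = L/(kA) = 0.0142/(0.0231·1.76) = 0.3493 K/W
  R_conv,out = 1/(hA) = 1/(23.2·1.76) = 0.02449 K/W
ΣR = 0.05570 + 8.868×10^-5 + 0.3493 + 0.02449 = 0.4296 K/W
Q = ΔT/ΣR = (23.4 °C − -11 °C)/0.4296 = 80.1 W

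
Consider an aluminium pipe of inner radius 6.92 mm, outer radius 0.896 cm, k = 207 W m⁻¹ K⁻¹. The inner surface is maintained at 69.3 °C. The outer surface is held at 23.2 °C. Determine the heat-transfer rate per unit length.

Q' = 2.32×10^5 W/m

Q' = 2πk·ΔT/ln(r₂/r₁) = 2π × 207 × 46.1 / ln(0.00896/0.00692) = 2.32×10^5 W/m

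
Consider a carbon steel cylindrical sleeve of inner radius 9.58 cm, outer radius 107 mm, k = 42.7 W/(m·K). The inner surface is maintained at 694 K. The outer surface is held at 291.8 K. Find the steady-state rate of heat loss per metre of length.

Q' = 976 kW/m

Q' = 2πk·ΔT/ln(r₂/r₁) = 2π × 42.7 × 402.2 / ln(0.107/0.0958) = 9.76×10^5 W/m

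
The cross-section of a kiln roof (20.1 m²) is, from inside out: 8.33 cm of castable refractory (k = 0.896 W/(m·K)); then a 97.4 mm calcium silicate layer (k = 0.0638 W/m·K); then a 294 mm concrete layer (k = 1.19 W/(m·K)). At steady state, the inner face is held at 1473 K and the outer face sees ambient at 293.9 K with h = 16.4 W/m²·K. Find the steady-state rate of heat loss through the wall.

Q = 12300 W

Series thermal resistances, inner to outer:
  R_castable refractory = L/(kA) = 0.0833/(0.896·20.1) = 0.004625 K/W
  R_calcium silicate = L/(kA) = 0.0974/(0.0638·20.1) = 0.07595 K/W
  R_concrete = L/(kA) = 0.294/(1.19·20.1) = 0.01229 K/W
  R_conv,out = 1/(hA) = 1/(16.4·20.1) = 0.003034 K/W
ΣR = 0.004625 + 0.07595 + 0.01229 + 0.003034 = 0.09590 K/W
Q = ΔT/ΣR = (1473 K − 293.9 K)/0.09590 = 12300 W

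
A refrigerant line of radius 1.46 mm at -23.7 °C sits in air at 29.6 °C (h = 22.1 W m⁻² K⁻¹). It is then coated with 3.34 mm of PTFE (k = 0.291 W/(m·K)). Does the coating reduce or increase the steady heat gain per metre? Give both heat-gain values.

increases: 10.8 → 24.8 W/m

Critical radius for a cylinder: r_cr = k/h = 0.0132 m = 1.32 cm.
Outer radius after coating: r₂ = 0.00146 + 0.00334 = 0.00480 m.
Since r₁ < r_cr and r₂ ≤ r_cr, the coating moves toward the maximum at r_cr — heat gain rises.
Bare: R = 1/(2πr₁h) = 4.933 m·K/W; Q = 53.3/4.933 = 10.8 W/m.
Coated: R = R_cond + R_conv = 2.151 m·K/W; Q = 53.3/2.151 = 24.8 W/m.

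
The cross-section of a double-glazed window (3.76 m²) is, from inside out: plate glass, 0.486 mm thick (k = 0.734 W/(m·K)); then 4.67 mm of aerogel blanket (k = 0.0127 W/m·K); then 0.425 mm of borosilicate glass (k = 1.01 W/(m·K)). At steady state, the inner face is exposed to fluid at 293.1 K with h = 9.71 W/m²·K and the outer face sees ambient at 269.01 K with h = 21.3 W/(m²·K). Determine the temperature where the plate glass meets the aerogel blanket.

T = 288.3 K

Resistance network (inner→outer):
  R_conv,in = 1/(hA) = 1/(9.71·3.76) = 0.02739 K/W
  R_plate glass = L/(kA) = 4.86×10^-4/(0.734·3.76) = 1.761×10^-4 K/W
  R_aerogel blanket = L/(kA) = 0.00467/(0.0127·3.76) = 0.09780 K/W
  R_borosilicate glass = L/(kA) = 4.25×10^-4/(1.01·3.76) = 1.119×10^-4 K/W
  R_conv,out = 1/(hA) = 1/(21.3·3.76) = 0.01249 K/W
ΣR = 0.02739 + 1.761×10^-4 + 0.09780 + 1.119×10^-4 + 0.01249 = 0.1380 K/W
Q = ΔT/ΣR = (293.1 K − 269.01 K)/0.1380 = 174.6 W
From the inner boundary to the plate glass/aerogel blanket interface, ΣR_partial = 0.02757 K/W.
T_interface = T_in − Q·ΣR_partial = 293.1 K − (174.6)(0.02757) = 288.3 K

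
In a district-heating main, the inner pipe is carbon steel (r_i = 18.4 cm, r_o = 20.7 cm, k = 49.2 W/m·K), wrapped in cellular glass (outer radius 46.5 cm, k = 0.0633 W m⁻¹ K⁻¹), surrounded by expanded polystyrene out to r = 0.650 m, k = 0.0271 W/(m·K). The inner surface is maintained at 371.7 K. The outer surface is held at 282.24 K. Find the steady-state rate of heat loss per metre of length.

Q' = 22.4 W/m

Resistance network (inner→outer):
  R'_carbon steel = ln(0.207/0.184)/(2πk) = 0.1178/(2π·49.2) = 3.810×10^-4 m·K/W
  R'_cellular glass = ln(0.465/0.207)/(2πk) = 0.8093/(2π·0.0633) = 2.035 m·K/W
  R'_expanded polystyrene = ln(0.650/0.465)/(2πk) = 0.3349/(2π·0.0271) = 1.967 m·K/W
ΣR = 3.810×10^-4 + 2.035 + 1.967 = 4.002 m·K/W
Q' = ΔT/ΣR = (371.7 K − 282.24 K)/4.002 = 22.4 W/m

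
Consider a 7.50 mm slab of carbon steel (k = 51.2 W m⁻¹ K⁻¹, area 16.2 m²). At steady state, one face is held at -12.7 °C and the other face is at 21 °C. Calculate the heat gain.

Q = kA·ΔT/L = 51.2 × 16.2 × |-12.7 °C − 21 °C| / 0.00750 = 3.73×10^6 W

Q = 3730 kW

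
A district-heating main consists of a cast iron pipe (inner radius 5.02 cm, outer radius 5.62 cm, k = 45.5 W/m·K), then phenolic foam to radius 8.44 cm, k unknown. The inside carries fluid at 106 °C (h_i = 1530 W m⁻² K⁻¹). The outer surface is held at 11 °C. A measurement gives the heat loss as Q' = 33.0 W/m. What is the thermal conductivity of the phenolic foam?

ΣR = ΔT/Q' = |106 − 11|/33.0 = 2.879 m·K/W
Known resistances:
  R'_conv,in = 1/(2πr h) = 1/(2π·0.0502·1530) = 0.002072 m·K/W
  R'_cast iron = ln(0.0562/0.0502)/(2πk) = 0.1129/(2π·45.5) = 3.949×10^-4 m·K/W
R_phenolic foam = ΣR − ΣR_known = 2.879 − 0.002467 = 2.877 m·K/W
ln(r₂/r₁)/(2πk) = 2.877 ⇒ k = 0.4067/(2π·2.877) = 0.0225 W/m·K

k = 0.0225 W/m·K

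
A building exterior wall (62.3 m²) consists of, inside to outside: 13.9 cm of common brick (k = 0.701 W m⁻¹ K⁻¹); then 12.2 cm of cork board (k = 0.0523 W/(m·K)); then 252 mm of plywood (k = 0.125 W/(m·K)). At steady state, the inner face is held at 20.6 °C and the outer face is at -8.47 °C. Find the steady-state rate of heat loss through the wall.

Q = 398 W

Series thermal resistances, inner to outer:
  R_common brick = L/(kA) = 0.139/(0.701·62.3) = 0.003183 K/W
  R_cork board = L/(kA) = 0.122/(0.0523·62.3) = 0.03744 K/W
  R_plywood = L/(kA) = 0.252/(0.125·62.3) = 0.03236 K/W
ΣR = 0.003183 + 0.03744 + 0.03236 = 0.07298 K/W
Q = ΔT/ΣR = (20.6 °C − -8.47 °C)/0.07298 = 398 W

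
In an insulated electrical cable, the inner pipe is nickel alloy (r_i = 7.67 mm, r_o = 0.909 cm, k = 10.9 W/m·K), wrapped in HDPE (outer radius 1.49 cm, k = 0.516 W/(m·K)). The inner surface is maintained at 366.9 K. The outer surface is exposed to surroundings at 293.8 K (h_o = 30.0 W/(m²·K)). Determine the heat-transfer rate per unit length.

Q' = 143 W/m

Series thermal resistances, inner to outer:
  R'_nickel alloy = ln(0.00909/0.00767)/(2πk) = 0.1699/(2π·10.9) = 0.002480 m·K/W
  R'_HDPE = ln(0.0149/0.00909)/(2πk) = 0.4942/(2π·0.516) = 0.1524 m·K/W
  R'_conv,out = 1/(2πr h) = 1/(2π·0.0149·30.0) = 0.3561 m·K/W
ΣR = 0.002480 + 0.1524 + 0.3561 = 0.5110 m·K/W
Q' = ΔT/ΣR = (366.9 K − 293.8 K)/0.5110 = 143 W/m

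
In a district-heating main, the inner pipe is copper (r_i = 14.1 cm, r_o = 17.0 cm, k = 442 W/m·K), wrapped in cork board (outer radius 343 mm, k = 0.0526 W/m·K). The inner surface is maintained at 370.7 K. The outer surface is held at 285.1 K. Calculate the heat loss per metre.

Q' = 40.3 W/m

Treat each layer as a resistance in series:
  R'_copper = ln(0.170/0.141)/(2πk) = 0.1870/(2π·442) = 6.735×10^-5 m·K/W
  R'_cork board = ln(0.343/0.170)/(2πk) = 0.7019/(2π·0.0526) = 2.124 m·K/W
ΣR = 6.735×10^-5 + 2.124 = 2.124 m·K/W
Q' = ΔT/ΣR = (370.7 K − 285.1 K)/2.124 = 40.3 W/m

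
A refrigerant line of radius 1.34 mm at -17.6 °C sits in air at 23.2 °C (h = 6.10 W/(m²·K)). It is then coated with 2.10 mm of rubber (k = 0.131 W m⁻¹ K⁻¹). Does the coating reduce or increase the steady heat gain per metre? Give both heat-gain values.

Critical radius for a cylinder: r_cr = k/h = 0.0215 m = 2.15 cm.
Outer radius after coating: r₂ = 0.00134 + 0.00210 = 0.00344 m.
Since r₁ < r_cr and r₂ ≤ r_cr, the coating moves toward the maximum at r_cr — heat gain rises.
Bare: R = 1/(2πr₁h) = 19.47 m·K/W; Q = 40.8/19.47 = 2.10 W/m.
Coated: R = R_cond + R_conv = 8.730 m·K/W; Q = 40.8/8.730 = 4.67 W/m.

increases: 2.10 → 4.67 W/m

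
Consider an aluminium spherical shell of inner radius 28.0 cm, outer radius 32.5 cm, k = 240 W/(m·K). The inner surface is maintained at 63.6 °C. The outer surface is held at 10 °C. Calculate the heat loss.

Q = 4πk·ΔT/(1/r₁ − 1/r₂) = 4π × 240 × 53.6 / (1/0.280 − 1/0.325) = 3.27×10^5 W

Q = 327 kW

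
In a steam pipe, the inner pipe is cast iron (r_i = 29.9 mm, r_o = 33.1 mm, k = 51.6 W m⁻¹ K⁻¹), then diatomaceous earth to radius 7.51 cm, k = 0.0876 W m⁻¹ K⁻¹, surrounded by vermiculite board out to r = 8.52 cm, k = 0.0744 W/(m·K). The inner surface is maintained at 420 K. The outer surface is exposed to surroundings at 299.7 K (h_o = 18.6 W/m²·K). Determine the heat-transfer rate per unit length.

Resistance network (inner→outer):
  R'_cast iron = ln(0.0331/0.0299)/(2πk) = 0.1017/(2π·51.6) = 3.136×10^-4 m·K/W
  R'_diatomaceous earth = ln(0.0751/0.0331)/(2πk) = 0.8193/(2π·0.0876) = 1.489 m·K/W
  R'_vermiculite board = ln(0.0852/0.0751)/(2πk) = 0.1262/(2π·0.0744) = 0.2699 m·K/W
  R'_conv,out = 1/(2πr h) = 1/(2π·0.0852·18.6) = 0.1004 m·K/W
ΣR = 3.136×10^-4 + 1.489 + 0.2699 + 0.1004 = 1.860 m·K/W
Q' = ΔT/ΣR = (420 K − 299.7 K)/1.860 = 64.7 W/m

Q' = 64.7 W/m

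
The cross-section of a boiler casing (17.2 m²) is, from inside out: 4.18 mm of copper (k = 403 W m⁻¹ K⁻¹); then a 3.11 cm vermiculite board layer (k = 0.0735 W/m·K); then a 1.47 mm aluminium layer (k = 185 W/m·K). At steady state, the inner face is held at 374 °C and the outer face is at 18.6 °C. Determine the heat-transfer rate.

Q = 14.4 kW

Treat each layer as a resistance in series:
  R_copper = L/(kA) = 0.00418/(403·17.2) = 6.030×10^-7 K/W
  R_vermiculite board = L/(kA) = 0.0311/(0.0735·17.2) = 0.02460 K/W
  R_aluminium = L/(kA) = 0.00147/(185·17.2) = 4.620×10^-7 K/W
ΣR = 6.030×10^-7 + 0.02460 + 4.620×10^-7 = 0.02460 K/W
Q = ΔT/ΣR = (374 °C − 18.6 °C)/0.02460 = 14400 W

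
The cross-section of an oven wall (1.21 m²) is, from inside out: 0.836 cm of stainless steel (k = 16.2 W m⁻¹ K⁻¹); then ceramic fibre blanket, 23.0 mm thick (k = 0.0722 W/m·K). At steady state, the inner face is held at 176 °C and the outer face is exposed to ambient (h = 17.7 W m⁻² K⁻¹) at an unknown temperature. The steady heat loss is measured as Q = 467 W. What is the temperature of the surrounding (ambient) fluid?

T_out = 31.0 °C

Series resistances:
  R_stainless steel = L/(kA) = 0.00836/(16.2·1.21) = 4.265×10^-4 K/W
  R_ceramic fibre blanket = L/(kA) = 0.0230/(0.0722·1.21) = 0.2633 K/W
  R_conv,out = 1/(hA) = 1/(17.7·1.21) = 0.04669 K/W
ΣR = 0.3104 K/W
ΔT = Q·ΣR = 467 × 0.3104 = 145.0 K
Heat flows outward, so T_out = T_in − ΔT = 176 − 145.0 = 31.0 °C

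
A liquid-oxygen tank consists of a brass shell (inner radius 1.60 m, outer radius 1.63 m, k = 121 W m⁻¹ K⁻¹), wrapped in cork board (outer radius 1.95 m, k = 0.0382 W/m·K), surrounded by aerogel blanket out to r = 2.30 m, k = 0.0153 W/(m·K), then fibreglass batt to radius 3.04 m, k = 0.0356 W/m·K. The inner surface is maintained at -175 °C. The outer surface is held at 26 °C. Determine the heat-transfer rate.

Resistance network (inner→outer):
  R_brass = (1/1.60 − 1/1.63)/(4πk) = 0.01150/(4π·121) = 7.565×10^-6 K/W
  R_cork board = (1/1.63 − 1/1.95)/(4πk) = 0.1007/(4π·0.0382) = 0.2097 K/W
  R_aerogel blanket = (1/1.95 − 1/2.30)/(4πk) = 0.07804/(4π·0.0153) = 0.4059 K/W
  R_fibreglass batt = (1/2.30 − 1/3.04)/(4πk) = 0.1058/(4π·0.0356) = 0.2366 K/W
ΣR = 7.565×10^-6 + 0.2097 + 0.4059 + 0.2366 = 0.8522 K/W
Q = ΔT/ΣR = (-175 °C − 26 °C)/0.8522 = -236 W
(Negative Q ⇒ heat flows inward; heat gain = 236 W.)

Q = 236 W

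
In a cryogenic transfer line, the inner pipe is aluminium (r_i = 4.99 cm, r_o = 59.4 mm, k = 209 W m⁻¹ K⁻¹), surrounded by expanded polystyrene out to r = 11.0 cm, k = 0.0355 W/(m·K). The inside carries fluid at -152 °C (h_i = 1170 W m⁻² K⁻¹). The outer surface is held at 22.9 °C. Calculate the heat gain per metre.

Q' = 63.2 W/m

Resistance network (inner→outer):
  R'_conv,in = 1/(2πr h) = 1/(2π·0.0499·1170) = 0.002726 m·K/W
  R'_aluminium = ln(0.0594/0.0499)/(2πk) = 0.1743/(2π·209) = 1.327×10^-4 m·K/W
  R'_expanded polystyrene = ln(0.110/0.0594)/(2πk) = 0.6162/(2π·0.0355) = 2.763 m·K/W
ΣR = 0.002726 + 1.327×10^-4 + 2.763 = 2.766 m·K/W
Q' = ΔT/ΣR = (-152 °C − 22.9 °C)/2.766 = -63.2 W/m
(Negative Q' ⇒ heat flows inward; heat gain = 63.2 W/m.)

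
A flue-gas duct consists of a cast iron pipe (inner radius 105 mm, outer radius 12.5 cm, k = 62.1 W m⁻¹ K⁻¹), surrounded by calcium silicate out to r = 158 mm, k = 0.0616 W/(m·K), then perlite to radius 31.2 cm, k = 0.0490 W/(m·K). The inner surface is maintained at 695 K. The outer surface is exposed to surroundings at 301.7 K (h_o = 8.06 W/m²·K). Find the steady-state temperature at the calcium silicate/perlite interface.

Treat each layer as a resistance in series:
  R'_cast iron = ln(0.125/0.105)/(2πk) = 0.1744/(2π·62.1) = 4.468×10^-4 m·K/W
  R'_calcium silicate = ln(0.158/0.125)/(2πk) = 0.2343/(2π·0.0616) = 0.6053 m·K/W
  R'_perlite = ln(0.312/0.158)/(2πk) = 0.6804/(2π·0.0490) = 2.210 m·K/W
  R'_conv,out = 1/(2πr h) = 1/(2π·0.312·8.06) = 0.06329 m·K/W
ΣR = 4.468×10^-4 + 0.6053 + 2.210 + 0.06329 = 2.879 m·K/W
Q' = ΔT/ΣR = (695 K − 301.7 K)/2.879 = 136.6 W/m
From the inner boundary to the calcium silicate/perlite interface, ΣR_partial = 0.6057 m·K/W.
T_interface = T_in − Q'·ΣR_partial = 695 K − (136.6)(0.6057) = 612 K

T = 612 K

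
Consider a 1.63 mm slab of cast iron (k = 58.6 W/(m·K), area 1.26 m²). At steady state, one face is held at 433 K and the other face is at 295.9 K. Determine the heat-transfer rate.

Q = kA·ΔT/L = 58.6 × 1.26 × |433 K − 295.9 K| / 0.00163 = 6.21×10^6 W

Q = 6.21×10^6 W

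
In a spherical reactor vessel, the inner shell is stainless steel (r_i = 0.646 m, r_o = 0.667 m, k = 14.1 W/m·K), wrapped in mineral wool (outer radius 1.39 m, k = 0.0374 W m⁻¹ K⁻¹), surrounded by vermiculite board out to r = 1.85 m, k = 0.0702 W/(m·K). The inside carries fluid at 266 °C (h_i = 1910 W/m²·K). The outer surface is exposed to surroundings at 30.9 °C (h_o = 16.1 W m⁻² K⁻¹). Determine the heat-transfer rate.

Q = 126 W

Series thermal resistances, inner to outer:
  R_conv,in = 1/(4πr²h) = 1/(4π·0.646²·1910) = 9.984×10^-5 K/W
  R_stainless steel = (1/0.646 − 1/0.667)/(4πk) = 0.04874/(4π·14.1) = 2.751×10^-4 K/W
  R_mineral wool = (1/0.667 − 1/1.39)/(4πk) = 0.7798/(4π·0.0374) = 1.659 K/W
  R_vermiculite board = (1/1.39 − 1/1.85)/(4πk) = 0.1789/(4π·0.0702) = 0.2028 K/W
  R_conv,out = 1/(4πr²h) = 1/(4π·1.85²·16.1) = 0.001444 K/W
ΣR = 9.984×10^-5 + 2.751×10^-4 + 1.659 + 0.2028 + 0.001444 = 1.864 K/W
Q = ΔT/ΣR = (266 °C − 30.9 °C)/1.864 = 126 W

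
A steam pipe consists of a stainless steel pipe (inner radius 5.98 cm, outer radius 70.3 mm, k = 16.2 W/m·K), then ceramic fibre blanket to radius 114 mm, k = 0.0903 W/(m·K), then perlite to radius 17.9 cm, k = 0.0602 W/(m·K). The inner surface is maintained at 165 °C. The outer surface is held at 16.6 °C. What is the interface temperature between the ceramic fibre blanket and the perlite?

T = 103 °C

Treat each layer as a resistance in series:
  R'_stainless steel = ln(0.0703/0.0598)/(2πk) = 0.1618/(2π·16.2) = 0.001589 m·K/W
  R'_ceramic fibre blanket = ln(0.114/0.0703)/(2πk) = 0.4834/(2π·0.0903) = 0.8520 m·K/W
  R'_perlite = ln(0.179/0.114)/(2πk) = 0.4512/(2π·0.0602) = 1.193 m·K/W
ΣR = 0.001589 + 0.8520 + 1.193 = 2.047 m·K/W
Q' = ΔT/ΣR = (165 °C − 16.6 °C)/2.047 = 72.50 W/m
From the inner boundary to the ceramic fibre blanket/perlite interface, ΣR_partial = 0.8536 m·K/W.
T_interface = T_in − Q'·ΣR_partial = 165 °C − (72.50)(0.8536) = 103 °C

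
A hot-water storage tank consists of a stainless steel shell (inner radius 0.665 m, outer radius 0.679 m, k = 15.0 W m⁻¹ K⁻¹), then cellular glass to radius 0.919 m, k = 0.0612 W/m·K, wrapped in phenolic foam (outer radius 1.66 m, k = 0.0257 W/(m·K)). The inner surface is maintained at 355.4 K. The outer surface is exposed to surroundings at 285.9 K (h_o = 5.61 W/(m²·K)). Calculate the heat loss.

Series thermal resistances, inner to outer:
  R_stainless steel = (1/0.665 − 1/0.679)/(4πk) = 0.03101/(4π·15.0) = 1.645×10^-4 K/W
  R_cellular glass = (1/0.679 − 1/0.919)/(4πk) = 0.3846/(4π·0.0612) = 0.5001 K/W
  R_phenolic foam = (1/0.919 − 1/1.66)/(4πk) = 0.4857/(4π·0.0257) = 1.504 K/W
  R_conv,out = 1/(4πr²h) = 1/(4π·1.66²·5.61) = 0.005148 K/W
ΣR = 1.645×10^-4 + 0.5001 + 1.504 + 0.005148 = 2.009 K/W
Q = ΔT/ΣR = (355.4 K − 285.9 K)/2.009 = 34.6 W

Q = 34.6 W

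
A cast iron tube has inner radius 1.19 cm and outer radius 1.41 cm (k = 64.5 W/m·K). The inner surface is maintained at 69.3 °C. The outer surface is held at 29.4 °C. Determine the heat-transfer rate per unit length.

Q' = 2πk·ΔT/ln(r₂/r₁) = 2π × 64.5 × 39.9 / ln(0.0141/0.0119) = 95300 W/m

Q' = 95.3 kW/m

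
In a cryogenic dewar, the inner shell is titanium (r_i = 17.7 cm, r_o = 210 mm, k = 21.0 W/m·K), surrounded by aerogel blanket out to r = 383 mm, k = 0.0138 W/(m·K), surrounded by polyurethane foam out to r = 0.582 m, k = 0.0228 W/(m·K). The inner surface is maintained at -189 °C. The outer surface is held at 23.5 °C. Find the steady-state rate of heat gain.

Treat each layer as a resistance in series:
  R_titanium = (1/0.177 − 1/0.210)/(4πk) = 0.8878/(4π·21.0) = 0.003364 K/W
  R_aerogel blanket = (1/0.210 − 1/0.383)/(4πk) = 2.151/(4π·0.0138) = 12.40 K/W
  R_polyurethane foam = (1/0.383 − 1/0.582)/(4πk) = 0.8928/(4π·0.0228) = 3.116 K/W
ΣR = 0.003364 + 12.40 + 3.116 = 15.52 K/W
Q = ΔT/ΣR = (-189 °C − 23.5 °C)/15.52 = -13.7 W
(Negative Q ⇒ heat flows inward; heat gain = 13.7 W.)

Q = 13.7 W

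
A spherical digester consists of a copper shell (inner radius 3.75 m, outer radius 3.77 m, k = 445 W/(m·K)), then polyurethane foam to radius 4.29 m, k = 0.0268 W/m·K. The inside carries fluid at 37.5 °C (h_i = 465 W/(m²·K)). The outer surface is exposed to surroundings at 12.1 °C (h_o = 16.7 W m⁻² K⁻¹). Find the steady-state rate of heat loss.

Treat each layer as a resistance in series:
  R_conv,in = 1/(4πr²h) = 1/(4π·3.75²·465) = 1.217×10^-5 K/W
  R_copper = (1/3.75 − 1/3.77)/(4πk) = 0.001415/(4π·445) = 2.530×10^-7 K/W
  R_polyurethane foam = (1/3.77 − 1/4.29)/(4πk) = 0.03215/(4π·0.0268) = 0.09547 K/W
  R_conv,out = 1/(4πr²h) = 1/(4π·4.29²·16.7) = 2.589×10^-4 K/W
ΣR = 1.217×10^-5 + 2.530×10^-7 + 0.09547 + 2.589×10^-4 = 0.09574 K/W
Q = ΔT/ΣR = (37.5 °C − 12.1 °C)/0.09574 = 265 W

Q = 265 W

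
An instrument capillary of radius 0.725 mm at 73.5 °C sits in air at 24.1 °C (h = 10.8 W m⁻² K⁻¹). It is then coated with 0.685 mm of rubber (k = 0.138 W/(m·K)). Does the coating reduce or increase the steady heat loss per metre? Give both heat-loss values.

Critical radius for a cylinder: r_cr = k/h = 0.0128 m = 1.28 cm.
Outer radius after coating: r₂ = 7.25×10^-4 + 6.85×10^-4 = 0.001410 m.
Since r₁ < r_cr and r₂ ≤ r_cr, the coating moves toward the maximum at r_cr — heat loss rises.
Bare: R = 1/(2πr₁h) = 20.33 m·K/W; Q = 49.4/20.33 = 2.43 W/m.
Coated: R = R_cond + R_conv = 11.22 m·K/W; Q = 49.4/11.22 = 4.40 W/m.

increases: 2.43 → 4.40 W/m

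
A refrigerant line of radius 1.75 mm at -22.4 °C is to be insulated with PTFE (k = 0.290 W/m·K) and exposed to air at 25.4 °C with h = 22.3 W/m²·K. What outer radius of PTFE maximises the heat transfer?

For a cylinder, r_cr = k_ins/h = 0.290/22.3 = 0.0130 m = 1.30 cm

r_cr = 1.30 cm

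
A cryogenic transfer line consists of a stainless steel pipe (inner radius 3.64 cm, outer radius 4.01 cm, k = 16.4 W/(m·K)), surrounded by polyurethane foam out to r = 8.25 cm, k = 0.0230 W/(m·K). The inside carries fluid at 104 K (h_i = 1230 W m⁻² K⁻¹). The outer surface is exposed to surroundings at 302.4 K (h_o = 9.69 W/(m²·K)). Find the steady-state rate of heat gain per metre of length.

Resistance network (inner→outer):
  R'_conv,in = 1/(2πr h) = 1/(2π·0.0364·1230) = 0.003555 m·K/W
  R'_stainless steel = ln(0.0401/0.0364)/(2πk) = 0.09681/(2π·16.4) = 9.395×10^-4 m·K/W
  R'_polyurethane foam = ln(0.0825/0.0401)/(2πk) = 0.7214/(2π·0.0230) = 4.992 m·K/W
  R'_conv,out = 1/(2πr h) = 1/(2π·0.0825·9.69) = 0.1991 m·K/W
ΣR = 0.003555 + 9.395×10^-4 + 4.992 + 0.1991 = 5.196 m·K/W
Q' = ΔT/ΣR = (104 K − 302.4 K)/5.196 = -38.2 W/m
(Negative Q' ⇒ heat flows inward; heat gain = 38.2 W/m.)

Q' = 38.2 W/m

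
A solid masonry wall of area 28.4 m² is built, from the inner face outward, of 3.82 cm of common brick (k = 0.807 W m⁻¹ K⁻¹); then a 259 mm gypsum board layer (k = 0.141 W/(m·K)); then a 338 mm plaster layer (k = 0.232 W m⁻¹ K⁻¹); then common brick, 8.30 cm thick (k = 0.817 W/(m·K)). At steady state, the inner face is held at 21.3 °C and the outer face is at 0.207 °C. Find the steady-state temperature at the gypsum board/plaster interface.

T = 9.76 °C

Series thermal resistances, inner to outer:
  R_common brick = L/(kA) = 0.0382/(0.807·28.4) = 0.001667 K/W
  R_gypsum board = L/(kA) = 0.259/(0.141·28.4) = 0.06468 K/W
  R_plaster = L/(kA) = 0.338/(0.232·28.4) = 0.05130 K/W
  R_common brick = L/(kA) = 0.0830/(0.817·28.4) = 0.003577 K/W
ΣR = 0.001667 + 0.06468 + 0.05130 + 0.003577 = 0.1212 K/W
Q = ΔT/ΣR = (21.3 °C − 0.207 °C)/0.1212 = 174.0 W
From the inner boundary to the gypsum board/plaster interface, ΣR_partial = 0.06635 K/W.
T_interface = T_in − Q·ΣR_partial = 21.3 °C − (174.0)(0.06635) = 9.76 °C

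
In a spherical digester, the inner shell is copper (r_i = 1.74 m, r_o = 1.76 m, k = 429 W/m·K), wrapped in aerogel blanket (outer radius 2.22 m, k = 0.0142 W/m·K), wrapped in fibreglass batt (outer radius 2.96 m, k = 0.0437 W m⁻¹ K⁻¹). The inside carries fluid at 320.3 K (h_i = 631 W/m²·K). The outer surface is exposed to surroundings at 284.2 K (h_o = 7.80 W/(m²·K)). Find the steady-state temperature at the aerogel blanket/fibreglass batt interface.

T = 292.8 K

Treat each layer as a resistance in series:
  R_conv,in = 1/(4πr²h) = 1/(4π·1.74²·631) = 4.165×10^-5 K/W
  R_copper = (1/1.74 − 1/1.76)/(4πk) = 0.006531/(4π·429) = 1.211×10^-6 K/W
  R_aerogel blanket = (1/1.76 − 1/2.22)/(4πk) = 0.1177/(4π·0.0142) = 0.6598 K/W
  R_fibreglass batt = (1/2.22 − 1/2.96)/(4πk) = 0.1126/(4π·0.0437) = 0.2051 K/W
  R_conv,out = 1/(4πr²h) = 1/(4π·2.96²·7.80) = 0.001164 K/W
ΣR = 4.165×10^-5 + 1.211×10^-6 + 0.6598 + 0.2051 + 0.001164 = 0.8661 K/W
Q = ΔT/ΣR = (320.3 K − 284.2 K)/0.8661 = 41.68 W
From the inner boundary to the aerogel blanket/fibreglass batt interface, ΣR_partial = 0.6598 K/W.
T_interface = T_in − Q·ΣR_partial = 320.3 K − (41.68)(0.6598) = 292.8 K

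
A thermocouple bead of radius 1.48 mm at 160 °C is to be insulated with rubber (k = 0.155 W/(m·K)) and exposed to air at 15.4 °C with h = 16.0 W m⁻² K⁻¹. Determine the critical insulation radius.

r_cr = 1.94 cm

For a sphere, r_cr = 2k_ins/h = 2·0.155/16.0 = 0.0194 m = 1.94 cm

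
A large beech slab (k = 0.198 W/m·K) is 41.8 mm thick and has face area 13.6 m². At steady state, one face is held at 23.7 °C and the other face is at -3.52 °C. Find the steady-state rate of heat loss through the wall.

Q = 1750 W

Q = kA·ΔT/L = 0.198 × 13.6 × |23.7 °C − -3.52 °C| / 0.0418 = 1750 W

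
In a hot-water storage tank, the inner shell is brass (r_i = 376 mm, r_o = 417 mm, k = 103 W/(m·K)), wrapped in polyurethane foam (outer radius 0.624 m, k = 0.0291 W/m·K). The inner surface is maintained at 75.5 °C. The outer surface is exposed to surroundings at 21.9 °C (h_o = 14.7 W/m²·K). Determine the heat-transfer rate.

Series thermal resistances, inner to outer:
  R_brass = (1/0.376 − 1/0.417)/(4πk) = 0.2615/(4π·103) = 2.020×10^-4 K/W
  R_polyurethane foam = (1/0.417 − 1/0.624)/(4πk) = 0.7955/(4π·0.0291) = 2.175 K/W
  R_conv,out = 1/(4πr²h) = 1/(4π·0.624²·14.7) = 0.01390 K/W
ΣR = 2.020×10^-4 + 2.175 + 0.01390 = 2.189 K/W
Q = ΔT/ΣR = (75.5 °C − 21.9 °C)/2.189 = 24.5 W

Q = 24.5 W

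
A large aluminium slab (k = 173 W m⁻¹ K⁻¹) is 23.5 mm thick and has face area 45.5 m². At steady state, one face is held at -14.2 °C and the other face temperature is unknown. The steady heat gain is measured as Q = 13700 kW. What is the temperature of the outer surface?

Series resistances:
  R_aluminium = L/(kA) = 0.0235/(173·45.5) = 2.985×10^-6 K/W
ΣR = 2.985×10^-6 K/W
ΔT = Q·ΣR = 1.37×10^7 × 2.985×10^-6 = 40.89 K
Heat flows inward, so T_out = T_in + ΔT = -14.2 + 40.89 = 26.7 °C

T_out = 26.7 °C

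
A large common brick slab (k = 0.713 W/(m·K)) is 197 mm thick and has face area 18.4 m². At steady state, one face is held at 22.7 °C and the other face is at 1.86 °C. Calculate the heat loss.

Q = 1390 W

Q = kA·ΔT/L = 0.713 × 18.4 × |22.7 °C − 1.86 °C| / 0.197 = 1390 W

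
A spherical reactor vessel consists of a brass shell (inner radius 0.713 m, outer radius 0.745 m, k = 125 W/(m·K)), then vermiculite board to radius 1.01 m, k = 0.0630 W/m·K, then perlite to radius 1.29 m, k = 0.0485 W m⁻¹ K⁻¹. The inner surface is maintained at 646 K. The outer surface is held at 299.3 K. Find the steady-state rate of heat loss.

Treat each layer as a resistance in series:
  R_brass = (1/0.713 − 1/0.745)/(4πk) = 0.06024/(4π·125) = 3.835×10^-5 K/W
  R_vermiculite board = (1/0.745 − 1/1.01)/(4πk) = 0.3522/(4π·0.0630) = 0.4449 K/W
  R_perlite = (1/1.01 − 1/1.29)/(4πk) = 0.2149/(4π·0.0485) = 0.3526 K/W
ΣR = 3.835×10^-5 + 0.4449 + 0.3526 = 0.7975 K/W
Q = ΔT/ΣR = (646 K − 299.3 K)/0.7975 = 435 W

Q = 435 W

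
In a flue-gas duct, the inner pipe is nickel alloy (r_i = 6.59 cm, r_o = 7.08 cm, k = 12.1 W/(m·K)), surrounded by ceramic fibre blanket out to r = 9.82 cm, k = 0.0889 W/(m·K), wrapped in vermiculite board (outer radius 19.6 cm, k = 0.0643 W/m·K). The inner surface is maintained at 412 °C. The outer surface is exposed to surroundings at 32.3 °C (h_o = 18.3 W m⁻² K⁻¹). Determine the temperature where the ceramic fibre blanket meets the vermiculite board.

T = 317 °C

Series thermal resistances, inner to outer:
  R'_nickel alloy = ln(0.0708/0.0659)/(2πk) = 0.07172/(2π·12.1) = 9.434×10^-4 m·K/W
  R'_ceramic fibre blanket = ln(0.0982/0.0708)/(2πk) = 0.3271/(2π·0.0889) = 0.5857 m·K/W
  R'_vermiculite board = ln(0.196/0.0982)/(2πk) = 0.6911/(2π·0.0643) = 1.711 m·K/W
  R'_conv,out = 1/(2πr h) = 1/(2π·0.196·18.3) = 0.04437 m·K/W
ΣR = 9.434×10^-4 + 0.5857 + 1.711 + 0.04437 = 2.342 m·K/W
Q' = ΔT/ΣR = (412 °C − 32.3 °C)/2.342 = 162.1 W/m
From the inner boundary to the ceramic fibre blanket/vermiculite board interface, ΣR_partial = 0.5866 m·K/W.
T_interface = T_in − Q'·ΣR_partial = 412 °C − (162.1)(0.5866) = 317 °C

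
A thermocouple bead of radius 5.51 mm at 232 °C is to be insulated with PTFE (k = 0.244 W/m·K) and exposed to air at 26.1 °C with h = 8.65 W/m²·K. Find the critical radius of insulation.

r_cr = 5.64 cm

For a sphere, r_cr = 2k_ins/h = 2·0.244/8.65 = 0.0564 m = 5.64 cm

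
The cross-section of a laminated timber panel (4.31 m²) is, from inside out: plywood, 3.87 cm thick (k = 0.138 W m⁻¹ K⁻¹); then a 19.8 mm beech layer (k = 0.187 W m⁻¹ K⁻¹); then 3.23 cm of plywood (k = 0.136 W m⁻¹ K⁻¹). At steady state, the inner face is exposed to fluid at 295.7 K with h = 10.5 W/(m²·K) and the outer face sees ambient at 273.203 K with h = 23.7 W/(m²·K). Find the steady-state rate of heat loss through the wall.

Series thermal resistances, inner to outer:
  R_conv,in = 1/(hA) = 1/(10.5·4.31) = 0.02210 K/W
  R_plywood = L/(kA) = 0.0387/(0.138·4.31) = 0.06507 K/W
  R_beech = L/(kA) = 0.0198/(0.187·4.31) = 0.02457 K/W
  R_plywood = L/(kA) = 0.0323/(0.136·4.31) = 0.05510 K/W
  R_conv,out = 1/(hA) = 1/(23.7·4.31) = 0.009790 K/W
ΣR = 0.02210 + 0.06507 + 0.02457 + 0.05510 + 0.009790 = 0.1766 K/W
Q = ΔT/ΣR = (295.7 K − 273.203 K)/0.1766 = 127 W

Q = 127 W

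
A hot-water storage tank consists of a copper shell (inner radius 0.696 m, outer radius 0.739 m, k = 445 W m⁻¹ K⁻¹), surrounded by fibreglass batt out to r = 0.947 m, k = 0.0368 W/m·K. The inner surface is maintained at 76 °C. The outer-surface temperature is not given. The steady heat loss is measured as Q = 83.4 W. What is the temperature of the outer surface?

Sum the resistances:
  R_copper = (1/0.696 − 1/0.739)/(4πk) = 0.08360/(4π·445) = 1.495×10^-5 K/W
  R_fibreglass batt = (1/0.739 − 1/0.947)/(4πk) = 0.2972/(4π·0.0368) = 0.6427 K/W
ΣR = 0.6427 K/W
ΔT = Q·ΣR = 83.4 × 0.6427 = 53.60 K
Heat flows outward, so T_out = T_in − ΔT = 76 − 53.60 = 22.4 °C

T_out = 22.4 °C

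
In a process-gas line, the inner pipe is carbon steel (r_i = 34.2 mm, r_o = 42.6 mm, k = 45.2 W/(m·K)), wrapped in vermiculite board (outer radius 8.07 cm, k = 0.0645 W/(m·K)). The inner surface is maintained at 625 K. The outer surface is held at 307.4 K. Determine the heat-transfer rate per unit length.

Q' = 201 W/m

Treat each layer as a resistance in series:
  R'_carbon steel = ln(0.0426/0.0342)/(2πk) = 0.2196/(2π·45.2) = 7.733×10^-4 m·K/W
  R'_vermiculite board = ln(0.0807/0.0426)/(2πk) = 0.6389/(2π·0.0645) = 1.576 m·K/W
ΣR = 7.733×10^-4 + 1.576 = 1.577 m·K/W
Q' = ΔT/ΣR = (625 K − 307.4 K)/1.577 = 201 W/m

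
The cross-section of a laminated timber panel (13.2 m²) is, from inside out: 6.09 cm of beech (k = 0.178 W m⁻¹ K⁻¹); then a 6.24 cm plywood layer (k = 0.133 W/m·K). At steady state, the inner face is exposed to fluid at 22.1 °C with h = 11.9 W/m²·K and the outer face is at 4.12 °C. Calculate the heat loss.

Resistance network (inner→outer):
  R_conv,in = 1/(hA) = 1/(11.9·13.2) = 0.006366 K/W
  R_beech = L/(kA) = 0.0609/(0.178·13.2) = 0.02592 K/W
  R_plywood = L/(kA) = 0.0624/(0.133·13.2) = 0.03554 K/W
ΣR = 0.006366 + 0.02592 + 0.03554 = 0.06783 K/W
Q = ΔT/ΣR = (22.1 °C − 4.12 °C)/0.06783 = 265 W

Q = 265 W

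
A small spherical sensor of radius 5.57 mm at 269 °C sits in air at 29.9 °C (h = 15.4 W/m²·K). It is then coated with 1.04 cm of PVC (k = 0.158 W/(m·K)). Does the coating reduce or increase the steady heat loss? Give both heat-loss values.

Critical radius for a sphere: r_cr = 2k/h = 0.0205 m = 2.05 cm.
Outer radius after coating: r₂ = 0.00557 + 0.0104 = 0.01597 m.
Since r₁ < r_cr and r₂ ≤ r_cr, the coating moves toward the maximum at r_cr — heat loss rises.
Bare: R = 1/(4πr₁²h) = 166.6 K/W; Q = 239.1/166.6 = 1.44 W.
Coated: R = R_cond + R_conv = 79.15 K/W; Q = 239.1/79.15 = 3.02 W.

increases: 1.44 → 3.02 W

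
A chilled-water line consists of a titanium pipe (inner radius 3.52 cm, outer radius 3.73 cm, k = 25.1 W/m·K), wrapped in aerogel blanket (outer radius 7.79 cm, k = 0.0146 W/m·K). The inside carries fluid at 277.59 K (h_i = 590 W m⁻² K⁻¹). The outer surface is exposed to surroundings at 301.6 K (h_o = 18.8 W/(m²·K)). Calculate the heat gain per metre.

Q' = 2.95 W/m

Treat each layer as a resistance in series:
  R'_conv,in = 1/(2πr h) = 1/(2π·0.0352·590) = 0.007663 m·K/W
  R'_titanium = ln(0.0373/0.0352)/(2πk) = 0.05795/(2π·25.1) = 3.674×10^-4 m·K/W
  R'_aerogel blanket = ln(0.0779/0.0373)/(2πk) = 0.7364/(2π·0.0146) = 8.028 m·K/W
  R'_conv,out = 1/(2πr h) = 1/(2π·0.0779·18.8) = 0.1087 m·K/W
ΣR = 0.007663 + 3.674×10^-4 + 8.028 + 0.1087 = 8.145 m·K/W
Q' = ΔT/ΣR = (277.59 K − 301.6 K)/8.145 = -2.95 W/m
(Negative Q' ⇒ heat flows inward; heat gain = 2.95 W/m.)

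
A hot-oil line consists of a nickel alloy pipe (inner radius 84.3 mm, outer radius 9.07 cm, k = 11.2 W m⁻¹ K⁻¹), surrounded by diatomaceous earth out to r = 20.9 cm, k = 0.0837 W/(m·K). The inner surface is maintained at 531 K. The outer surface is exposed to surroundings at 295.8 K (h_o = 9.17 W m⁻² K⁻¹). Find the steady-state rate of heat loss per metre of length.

Q' = 141 W/m

Resistance network (inner→outer):
  R'_nickel alloy = ln(0.0907/0.0843)/(2πk) = 0.07318/(2π·11.2) = 0.001040 m·K/W
  R'_diatomaceous earth = ln(0.209/0.0907)/(2πk) = 0.8348/(2π·0.0837) = 1.587 m·K/W
  R'_conv,out = 1/(2πr h) = 1/(2π·0.209·9.17) = 0.08304 m·K/W
ΣR = 0.001040 + 1.587 + 0.08304 = 1.671 m·K/W
Q' = ΔT/ΣR = (531 K − 295.8 K)/1.671 = 141 W/m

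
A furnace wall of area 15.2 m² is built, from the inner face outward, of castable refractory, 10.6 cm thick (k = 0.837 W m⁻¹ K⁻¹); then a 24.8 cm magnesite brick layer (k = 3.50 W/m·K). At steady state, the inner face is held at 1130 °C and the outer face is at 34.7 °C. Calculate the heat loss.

Treat each layer as a resistance in series:
  R_castable refractory = L/(kA) = 0.106/(0.837·15.2) = 0.008332 K/W
  R_magnesite brick = L/(kA) = 0.248/(3.50·15.2) = 0.004662 K/W
ΣR = 0.008332 + 0.004662 = 0.01299 K/W
Q = ΔT/ΣR = (1130 °C − 34.7 °C)/0.01299 = 84300 W

Q = 84.3 kW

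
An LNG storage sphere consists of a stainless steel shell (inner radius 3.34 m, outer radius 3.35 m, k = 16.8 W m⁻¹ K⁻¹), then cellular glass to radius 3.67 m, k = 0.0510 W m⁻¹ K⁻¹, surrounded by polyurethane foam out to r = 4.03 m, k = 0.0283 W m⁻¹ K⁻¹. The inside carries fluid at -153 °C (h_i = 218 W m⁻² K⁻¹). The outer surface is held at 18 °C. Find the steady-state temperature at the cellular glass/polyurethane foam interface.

Treat each layer as a resistance in series:
  R_conv,in = 1/(4πr²h) = 1/(4π·3.34²·218) = 3.272×10^-5 K/W
  R_stainless steel = (1/3.34 − 1/3.35)/(4πk) = 8.937×10^-4/(4π·16.8) = 4.233×10^-6 K/W
  R_cellular glass = (1/3.35 − 1/3.67)/(4πk) = 0.02603/(4π·0.0510) = 0.04061 K/W
  R_polyurethane foam = (1/3.67 − 1/4.03)/(4πk) = 0.02434/(4π·0.0283) = 0.06844 K/W
ΣR = 3.272×10^-5 + 4.233×10^-6 + 0.04061 + 0.06844 = 0.1091 K/W
Q = ΔT/ΣR = (-153 °C − 18 °C)/0.1091 = -1567 W
From the inner boundary to the cellular glass/polyurethane foam interface, ΣR_partial = 0.04065 K/W.
T_interface = T_in − Q·ΣR_partial = -153 °C − (-1567)(0.04065) = -89.3 °C

T = -89.3 °C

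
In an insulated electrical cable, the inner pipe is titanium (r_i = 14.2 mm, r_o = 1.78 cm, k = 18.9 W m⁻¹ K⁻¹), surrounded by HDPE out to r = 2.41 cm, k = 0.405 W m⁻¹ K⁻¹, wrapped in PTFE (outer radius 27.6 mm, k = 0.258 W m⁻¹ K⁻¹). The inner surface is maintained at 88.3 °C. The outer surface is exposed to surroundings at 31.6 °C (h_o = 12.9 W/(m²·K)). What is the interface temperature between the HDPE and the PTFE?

Series thermal resistances, inner to outer:
  R'_titanium = ln(0.0178/0.0142)/(2πk) = 0.2260/(2π·18.9) = 0.001903 m·K/W
  R'_HDPE = ln(0.0241/0.0178)/(2πk) = 0.3030/(2π·0.405) = 0.1191 m·K/W
  R'_PTFE = ln(0.0276/0.0241)/(2πk) = 0.1356/(2π·0.258) = 0.08365 m·K/W
  R'_conv,out = 1/(2πr h) = 1/(2π·0.0276·12.9) = 0.4470 m·K/W
ΣR = 0.001903 + 0.1191 + 0.08365 + 0.4470 = 0.6517 m·K/W
Q' = ΔT/ΣR = (88.3 °C − 31.6 °C)/0.6517 = 87.00 W/m
From the inner boundary to the HDPE/PTFE interface, ΣR_partial = 0.1210 m·K/W.
T_interface = T_in − Q'·ΣR_partial = 88.3 °C − (87.00)(0.1210) = 77.8 °C

T = 77.8 °C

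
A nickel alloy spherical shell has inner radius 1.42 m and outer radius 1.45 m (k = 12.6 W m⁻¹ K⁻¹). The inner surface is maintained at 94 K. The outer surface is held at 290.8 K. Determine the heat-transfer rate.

Q = 2140 kW

Q = 4πk·ΔT/(1/r₁ − 1/r₂) = 4π × 12.6 × 196.8 / (1/1.42 − 1/1.45) = 2.14×10^6 W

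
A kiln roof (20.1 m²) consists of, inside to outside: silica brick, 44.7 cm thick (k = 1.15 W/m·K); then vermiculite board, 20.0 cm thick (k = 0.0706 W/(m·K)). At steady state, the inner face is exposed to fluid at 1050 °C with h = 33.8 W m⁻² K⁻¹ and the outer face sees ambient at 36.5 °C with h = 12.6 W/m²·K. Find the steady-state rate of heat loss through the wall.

Series thermal resistances, inner to outer:
  R_conv,in = 1/(hA) = 1/(33.8·20.1) = 0.001472 K/W
  R_silica brick = L/(kA) = 0.447/(1.15·20.1) = 0.01934 K/W
  R_vermiculite board = L/(kA) = 0.200/(0.0706·20.1) = 0.1409 K/W
  R_conv,out = 1/(hA) = 1/(12.6·20.1) = 0.003949 K/W
ΣR = 0.001472 + 0.01934 + 0.1409 + 0.003949 = 0.1657 K/W
Q = ΔT/ΣR = (1050 °C − 36.5 °C)/0.1657 = 6120 W

Q = 6.12 kW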